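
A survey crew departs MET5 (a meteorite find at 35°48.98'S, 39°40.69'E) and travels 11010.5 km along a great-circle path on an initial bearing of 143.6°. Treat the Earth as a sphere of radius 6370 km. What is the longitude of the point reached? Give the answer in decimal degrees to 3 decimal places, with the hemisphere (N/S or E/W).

174.992°E

MET5: φ = -35.81633°, λ = +39.67817°
δ = d/R = 11010.5/6370 = 1.728493 rad
φ₂ = arcsin(sin φ₁ cos δ + cos φ₁ sin δ cos θ)
   = arcsin(-0.58519·-0.15704 + 0.81090·0.98759·-0.80489) = -33.55154°
λ₂ = λ₁ + atan2(sin θ sin δ cos φ₁, cos δ − sin φ₁ sin φ₂) = 174.99227°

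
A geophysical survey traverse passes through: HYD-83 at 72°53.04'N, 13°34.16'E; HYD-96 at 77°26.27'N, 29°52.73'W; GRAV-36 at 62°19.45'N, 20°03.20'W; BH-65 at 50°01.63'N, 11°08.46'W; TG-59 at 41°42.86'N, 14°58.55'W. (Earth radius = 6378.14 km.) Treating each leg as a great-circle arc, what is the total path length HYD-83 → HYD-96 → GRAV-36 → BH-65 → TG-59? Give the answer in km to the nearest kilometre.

HYD-83: φ = +72.88400°, λ = +13.56933°
HYD-96: φ = +77.43783°, λ = -29.87883°
GRAV-36: φ = +62.32417°, λ = -20.05333°
BH-65: φ = +50.02717°, λ = -11.14100°
TG-59: φ = +41.71433°, λ = -14.97583°
HYD-83→HYD-96: c = 0.203804 rad, d = 1299.89 km
HYD-96→GRAV-36: c = 0.269408 rad, d = 1718.32 km
GRAV-36→BH-65: c = 0.230929 rad, d = 1472.90 km
BH-65→TG-59: c = 0.152333 rad, d = 971.60 km
Total = 1299.89 + 1718.32 + 1472.90 + 971.60 = 5462.71 km

5463 km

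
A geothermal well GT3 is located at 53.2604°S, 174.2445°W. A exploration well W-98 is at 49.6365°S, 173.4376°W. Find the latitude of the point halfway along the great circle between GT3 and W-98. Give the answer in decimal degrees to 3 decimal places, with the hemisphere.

Bx = cos φ₂ cos Δλ = 0.647570,  By = cos φ₂ sin Δλ = 0.009120
φₘ = atan2(sin φ₁ + sin φ₂, √((cos φ₁ + Bx)² + By²)) = -51.44914°
λₘ = λ₁ + atan2(By, cos φ₁ + Bx) = -173.82503°

51.449°S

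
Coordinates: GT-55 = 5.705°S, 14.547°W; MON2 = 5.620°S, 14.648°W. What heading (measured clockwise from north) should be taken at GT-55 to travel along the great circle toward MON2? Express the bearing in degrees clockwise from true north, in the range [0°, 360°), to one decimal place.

310.2°

Δλ = -0.1010°
y = sin Δλ · cos φ₂ = -0.001754
x = cos φ₁ sin φ₂ − sin φ₁ cos φ₂ cos Δλ = 0.001483
θ = atan2(y, x) = -49.7834° → 310.2166° (mod 360°)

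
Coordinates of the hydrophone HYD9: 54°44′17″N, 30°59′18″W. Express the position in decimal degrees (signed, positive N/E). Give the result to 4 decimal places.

+54.7381°, -30.9883°

lat: 54.7381° N → +54.7381°
lon: 30.9883° W → -30.9883°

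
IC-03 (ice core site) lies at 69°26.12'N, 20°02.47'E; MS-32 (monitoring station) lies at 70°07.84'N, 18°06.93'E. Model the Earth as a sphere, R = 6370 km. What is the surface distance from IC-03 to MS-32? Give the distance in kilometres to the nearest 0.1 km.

107.0 km

IC-03: φ = +69.43533°, λ = +20.04117°
MS-32: φ = +70.13067°, λ = +18.11550°
Δφ = 0.6953°,  Δλ = -1.9257°
a = sin²(Δφ/2) + cos φ₁ cos φ₂ sin²(Δλ/2) = 0.000071
c = 2·arcsin(√a) = 0.016797 rad = 0.9624°
d = R·c = 6370 × 0.016797 = 107.0 km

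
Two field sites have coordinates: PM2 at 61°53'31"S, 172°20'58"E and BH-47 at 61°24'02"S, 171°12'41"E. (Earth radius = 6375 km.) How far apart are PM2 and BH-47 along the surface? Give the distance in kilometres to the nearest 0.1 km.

81.3 km

PM2: φ = -61.89194°, λ = +172.34944°
BH-47: φ = -61.40056°, λ = +171.21139°
Δφ = 0.4914°,  Δλ = -1.1381°
a = sin²(Δφ/2) + cos φ₁ cos φ₂ sin²(Δλ/2) = 0.000041
c = 2·arcsin(√a) = 0.012749 rad = 0.7304°
d = R·c = 6375 × 0.012749 = 81.3 km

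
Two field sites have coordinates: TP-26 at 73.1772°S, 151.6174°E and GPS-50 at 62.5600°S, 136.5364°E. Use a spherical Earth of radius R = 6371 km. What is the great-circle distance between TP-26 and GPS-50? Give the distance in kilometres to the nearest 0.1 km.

1330.1 km

Δφ = 10.6172°,  Δλ = -15.0810°
a = sin²(Δφ/2) + cos φ₁ cos φ₂ sin²(Δλ/2) = 0.010857
c = 2·arcsin(√a) = 0.208769 rad = 11.9616°
d = R·c = 6371 × 0.208769 = 1330.1 km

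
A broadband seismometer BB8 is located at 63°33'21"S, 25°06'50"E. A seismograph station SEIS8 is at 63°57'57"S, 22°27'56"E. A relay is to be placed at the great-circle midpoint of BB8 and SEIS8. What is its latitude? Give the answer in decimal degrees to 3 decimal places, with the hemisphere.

BB8: φ = -63.55583°, λ = +25.11389°
SEIS8: φ = -63.96583°, λ = +22.46556°
Bx = cos φ₂ cos Δλ = 0.438438,  By = cos φ₂ sin Δλ = -0.020280
φₘ = atan2(sin φ₁ + sin φ₂, √((cos φ₁ + Bx)² + By²)) = -63.76690°
λₘ = λ₁ + atan2(By, cos φ₁ + Bx) = 23.79934°

63.767°S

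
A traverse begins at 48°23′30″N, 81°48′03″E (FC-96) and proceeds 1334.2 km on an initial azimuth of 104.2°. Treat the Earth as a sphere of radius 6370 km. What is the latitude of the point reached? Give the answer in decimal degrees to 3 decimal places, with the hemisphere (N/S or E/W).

FC-96: φ = +48.39167°, λ = +81.80083°
δ = d/R = 1334.2/6370 = 0.209451 rad
φ₂ = arcsin(sin φ₁ cos δ + cos φ₁ sin δ cos θ)
   = arcsin(0.74770·0.97815 + 0.66403·0.20792·-0.24531) = 44.22611°
λ₂ = λ₁ + atan2(sin θ sin δ cos φ₁, cos δ − sin φ₁ sin φ₂) = 98.13797°

44.226°N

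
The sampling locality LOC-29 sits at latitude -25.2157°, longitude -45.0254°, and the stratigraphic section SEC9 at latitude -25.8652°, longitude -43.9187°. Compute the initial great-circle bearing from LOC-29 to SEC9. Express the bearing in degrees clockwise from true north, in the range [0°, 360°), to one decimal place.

123.3°

Δλ = 1.1067°
y = sin Δλ · cos φ₂ = 0.017380
x = cos φ₁ sin φ₂ − sin φ₁ cos φ₂ cos Δλ = -0.011407
θ = atan2(y, x) = 123.2792° → 123.2792° (mod 360°)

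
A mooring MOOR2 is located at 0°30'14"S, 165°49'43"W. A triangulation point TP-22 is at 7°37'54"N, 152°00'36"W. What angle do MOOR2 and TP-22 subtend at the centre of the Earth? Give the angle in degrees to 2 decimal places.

MOOR2: φ = -0.50389°, λ = -165.82861°
TP-22: φ = +7.63167°, λ = -152.01000°
Δφ = 8.1356°,  Δλ = 13.8186°
a = sin²(Δφ/2) + cos φ₁ cos φ₂ sin²(Δλ/2) = 0.019375
c = 2·arcsin(√a) = 0.279294 rad = 16.0024°

16.00°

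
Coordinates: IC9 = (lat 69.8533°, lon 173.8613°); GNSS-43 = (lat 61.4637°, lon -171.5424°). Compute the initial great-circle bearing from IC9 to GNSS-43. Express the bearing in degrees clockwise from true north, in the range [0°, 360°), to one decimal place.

Δλ = 14.5963°
y = sin Δλ · cos φ₂ = 0.120388
x = cos φ₁ sin φ₂ − sin φ₁ cos φ₂ cos Δλ = -0.131429
θ = atan2(y, x) = 137.5106° → 137.5106° (mod 360°)

137.5°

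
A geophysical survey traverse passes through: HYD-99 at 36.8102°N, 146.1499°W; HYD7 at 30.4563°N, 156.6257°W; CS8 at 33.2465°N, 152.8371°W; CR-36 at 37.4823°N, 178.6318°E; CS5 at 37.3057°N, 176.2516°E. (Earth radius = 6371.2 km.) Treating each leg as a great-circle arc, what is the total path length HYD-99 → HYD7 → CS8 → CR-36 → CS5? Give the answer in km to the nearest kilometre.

4503 km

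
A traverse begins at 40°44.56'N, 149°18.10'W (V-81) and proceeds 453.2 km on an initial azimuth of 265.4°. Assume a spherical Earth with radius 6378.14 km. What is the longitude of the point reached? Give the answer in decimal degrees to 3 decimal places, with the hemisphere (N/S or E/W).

V-81: φ = +40.74267°, λ = -149.30167°
δ = d/R = 453.2/6378.14 = 0.071055 rad
φ₂ = arcsin(sin φ₁ cos δ + cos φ₁ sin δ cos θ)
   = arcsin(0.65266·0.99748 + 0.75765·0.07100·-0.08020) = 40.29341°
λ₂ = λ₁ + atan2(sin θ sin δ cos φ₁, cos δ − sin φ₁ sin φ₂) = -154.62519°

154.625°W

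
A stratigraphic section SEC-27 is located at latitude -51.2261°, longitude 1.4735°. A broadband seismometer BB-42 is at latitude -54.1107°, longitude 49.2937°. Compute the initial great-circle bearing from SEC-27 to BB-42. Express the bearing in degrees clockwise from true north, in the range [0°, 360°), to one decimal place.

114.8°

Δλ = 47.8202°
y = sin Δλ · cos φ₂ = 0.434414
x = cos φ₁ sin φ₂ − sin φ₁ cos φ₂ cos Δλ = -0.200478
θ = atan2(y, x) = 114.7729° → 114.7729° (mod 360°)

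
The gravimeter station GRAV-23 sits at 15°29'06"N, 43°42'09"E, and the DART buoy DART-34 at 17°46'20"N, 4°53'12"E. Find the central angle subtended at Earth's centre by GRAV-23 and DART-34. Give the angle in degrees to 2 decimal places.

GRAV-23: φ = +15.48500°, λ = +43.70250°
DART-34: φ = +17.77222°, λ = +4.88667°
Δφ = 2.2872°,  Δλ = -38.8158°
a = sin²(Δφ/2) + cos φ₁ cos φ₂ sin²(Δλ/2) = 0.101730
c = 2·arcsin(√a) = 0.649245 rad = 37.1990°

37.20°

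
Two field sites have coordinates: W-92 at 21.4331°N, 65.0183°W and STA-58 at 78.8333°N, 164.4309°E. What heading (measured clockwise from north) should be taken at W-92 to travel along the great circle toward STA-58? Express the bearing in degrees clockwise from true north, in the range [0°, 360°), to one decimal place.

Δλ = -130.5508°
y = sin Δλ · cos φ₂ = -0.147152
x = cos φ₁ sin φ₂ − sin φ₁ cos φ₂ cos Δλ = 0.959230
θ = atan2(y, x) = -8.7215° → 351.2785° (mod 360°)

351.3°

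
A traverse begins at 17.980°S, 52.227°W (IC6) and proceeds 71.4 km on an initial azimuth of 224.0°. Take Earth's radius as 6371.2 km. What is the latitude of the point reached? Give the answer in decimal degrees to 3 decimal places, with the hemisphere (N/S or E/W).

δ = d/R = 71.4/6371.2 = 0.011207 rad
φ₂ = arcsin(sin φ₁ cos δ + cos φ₁ sin δ cos θ)
   = arcsin(-0.30868·0.99994 + 0.95116·0.01121·-0.71934) = -18.44132°
λ₂ = λ₁ + atan2(sin θ sin δ cos φ₁, cos δ − sin φ₁ sin φ₂) = -52.69718°

18.441°S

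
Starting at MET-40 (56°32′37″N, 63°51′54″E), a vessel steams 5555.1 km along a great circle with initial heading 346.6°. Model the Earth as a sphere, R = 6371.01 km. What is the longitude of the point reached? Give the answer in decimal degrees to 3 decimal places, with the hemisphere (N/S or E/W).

82.497°W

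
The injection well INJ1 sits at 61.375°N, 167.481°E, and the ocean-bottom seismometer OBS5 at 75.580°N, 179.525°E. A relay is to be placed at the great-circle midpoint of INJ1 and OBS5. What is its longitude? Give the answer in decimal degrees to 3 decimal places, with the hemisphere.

171.594°E

Bx = cos φ₂ cos Δλ = 0.243546,  By = cos φ₂ sin Δλ = 0.051963
φₘ = atan2(sin φ₁ + sin φ₂, √((cos φ₁ + Bx)² + By²)) = 68.57467°
λₘ = λ₁ + atan2(By, cos φ₁ + Bx) = 171.59400°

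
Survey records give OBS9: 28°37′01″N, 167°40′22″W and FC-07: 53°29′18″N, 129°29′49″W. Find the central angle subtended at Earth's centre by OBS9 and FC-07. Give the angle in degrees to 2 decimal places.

37.29°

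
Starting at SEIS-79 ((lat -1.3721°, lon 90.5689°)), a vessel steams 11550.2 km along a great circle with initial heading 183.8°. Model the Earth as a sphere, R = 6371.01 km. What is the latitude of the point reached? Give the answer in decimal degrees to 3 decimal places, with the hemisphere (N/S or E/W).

δ = d/R = 11550.2/6371.01 = 1.812931 rad
φ₂ = arcsin(sin φ₁ cos δ + cos φ₁ sin δ cos θ)
   = arcsin(-0.02395·-0.23978 + 0.99971·0.97083·-0.99780) = -74.29640°
λ₂ = λ₁ + atan2(sin θ sin δ cos φ₁, cos δ − sin φ₁ sin φ₂) = -75.67929°

74.296°S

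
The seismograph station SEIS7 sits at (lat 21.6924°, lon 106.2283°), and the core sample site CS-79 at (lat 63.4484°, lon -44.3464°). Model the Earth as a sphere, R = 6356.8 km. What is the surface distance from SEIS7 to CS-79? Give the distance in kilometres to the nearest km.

10183 km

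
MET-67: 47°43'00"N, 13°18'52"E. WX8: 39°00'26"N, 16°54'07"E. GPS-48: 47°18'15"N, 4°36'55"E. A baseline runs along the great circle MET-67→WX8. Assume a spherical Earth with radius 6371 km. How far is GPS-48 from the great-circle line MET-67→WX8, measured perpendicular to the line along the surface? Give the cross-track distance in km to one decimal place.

625.5 km

MET-67: φ = +47.71667°, λ = +13.31444°
WX8: φ = +39.00722°, λ = +16.90194°
GPS-48: φ = +47.30417°, λ = +4.61528°
δ₁₃ = central angle MET-67→GPS-48 = 0.102752 rad  (haversine)
θ₁₃ = bearing MET-67→GPS-48 = 269.202°,  θ₁₂ = bearing MET-67→WX8 = 162.073°
dₓₜ = R·arcsin(sin δ₁₃ · sin(θ₁₃ − θ₁₂)) = 6371·arcsin(0.10257·sin(107.129°)) = 625.498 km
|dₓₜ| = 625.498 km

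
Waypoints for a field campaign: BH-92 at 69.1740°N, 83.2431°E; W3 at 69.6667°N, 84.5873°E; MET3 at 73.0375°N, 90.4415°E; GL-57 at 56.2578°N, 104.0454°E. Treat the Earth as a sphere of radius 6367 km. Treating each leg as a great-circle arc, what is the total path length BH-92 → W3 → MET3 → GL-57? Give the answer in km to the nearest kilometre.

BH-92→W3: c = 0.011914 rad, d = 75.86 km
W3→MET3: c = 0.067226 rad, d = 428.03 km
MET3→GL-57: c = 0.308219 rad, d = 1962.43 km
Total = 75.86 + 428.03 + 1962.43 = 2466.31 km

2466 km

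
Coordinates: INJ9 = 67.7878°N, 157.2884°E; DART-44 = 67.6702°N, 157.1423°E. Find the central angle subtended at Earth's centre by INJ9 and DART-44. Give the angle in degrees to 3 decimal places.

Δφ = -0.1176°,  Δλ = -0.1461°
a = sin²(Δφ/2) + cos φ₁ cos φ₂ sin²(Δλ/2) = 0.000001
c = 2·arcsin(√a) = 0.002269 rad = 0.1300°

0.130°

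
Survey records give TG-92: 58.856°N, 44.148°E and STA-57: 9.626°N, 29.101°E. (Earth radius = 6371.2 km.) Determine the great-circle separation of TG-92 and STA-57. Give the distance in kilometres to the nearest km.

5620 km

Δφ = -49.2300°,  Δλ = -15.0470°
a = sin²(Δφ/2) + cos φ₁ cos φ₂ sin²(Δλ/2) = 0.182229
c = 2·arcsin(√a) = 0.882087 rad = 50.5399°
d = R·c = 6371.2 × 0.882087 = 5620.0 km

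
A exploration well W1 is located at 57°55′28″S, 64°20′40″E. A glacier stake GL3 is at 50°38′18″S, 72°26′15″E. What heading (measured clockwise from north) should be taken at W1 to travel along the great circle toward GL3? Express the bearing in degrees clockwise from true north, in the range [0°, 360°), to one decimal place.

W1: φ = -57.92444°, λ = +64.34444°
GL3: φ = -50.63833°, λ = +72.43750°
Δλ = 8.0931°
y = sin Δλ · cos φ₂ = 0.089285
x = cos φ₁ sin φ₂ − sin φ₁ cos φ₂ cos Δλ = 0.121472
θ = atan2(y, x) = 36.3169° → 36.3169° (mod 360°)

36.3°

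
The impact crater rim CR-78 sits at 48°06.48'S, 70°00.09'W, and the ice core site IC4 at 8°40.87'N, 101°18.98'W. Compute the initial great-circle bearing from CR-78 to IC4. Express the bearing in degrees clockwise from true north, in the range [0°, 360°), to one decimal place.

CR-78: φ = -48.10800°, λ = -70.00150°
IC4: φ = +8.68117°, λ = -101.31633°
Δλ = -31.3148°
y = sin Δλ · cos φ₂ = -0.513786
x = cos φ₁ sin φ₂ − sin φ₁ cos φ₂ cos Δλ = 0.729461
θ = atan2(y, x) = -35.1584° → 324.8416° (mod 360°)

324.8°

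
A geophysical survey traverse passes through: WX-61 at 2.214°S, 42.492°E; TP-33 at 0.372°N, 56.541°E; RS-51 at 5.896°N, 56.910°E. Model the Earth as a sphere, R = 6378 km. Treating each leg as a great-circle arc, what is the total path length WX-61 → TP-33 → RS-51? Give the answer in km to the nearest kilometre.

2206 km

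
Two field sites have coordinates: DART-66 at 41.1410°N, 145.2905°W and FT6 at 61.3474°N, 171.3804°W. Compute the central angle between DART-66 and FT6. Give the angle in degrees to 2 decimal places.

25.62°

Δφ = 20.2064°,  Δλ = -26.0899°
a = sin²(Δφ/2) + cos φ₁ cos φ₂ sin²(Δλ/2) = 0.049170
c = 2·arcsin(√a) = 0.447204 rad = 25.6229°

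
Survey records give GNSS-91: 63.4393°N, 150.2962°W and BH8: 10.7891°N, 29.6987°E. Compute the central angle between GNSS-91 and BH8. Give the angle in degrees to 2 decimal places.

Δφ = -52.6502°,  Δλ = 179.9949°
a = sin²(Δφ/2) + cos φ₁ cos φ₂ sin²(Δλ/2) = 0.635902
c = 2·arcsin(√a) = 1.846063 rad = 105.7716°

105.77°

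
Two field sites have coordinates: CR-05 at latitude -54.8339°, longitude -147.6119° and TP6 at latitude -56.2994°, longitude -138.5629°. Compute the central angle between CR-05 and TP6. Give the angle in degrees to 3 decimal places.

Δφ = -1.4655°,  Δλ = 9.0490°
a = sin²(Δφ/2) + cos φ₁ cos φ₂ sin²(Δλ/2) = 0.002152
c = 2·arcsin(√a) = 0.092817 rad = 5.3180°

5.318°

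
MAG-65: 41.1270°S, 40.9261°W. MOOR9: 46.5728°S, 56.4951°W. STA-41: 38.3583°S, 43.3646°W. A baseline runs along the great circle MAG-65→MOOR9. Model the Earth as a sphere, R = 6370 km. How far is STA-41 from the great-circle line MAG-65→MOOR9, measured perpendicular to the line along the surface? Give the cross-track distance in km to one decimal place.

370.9 km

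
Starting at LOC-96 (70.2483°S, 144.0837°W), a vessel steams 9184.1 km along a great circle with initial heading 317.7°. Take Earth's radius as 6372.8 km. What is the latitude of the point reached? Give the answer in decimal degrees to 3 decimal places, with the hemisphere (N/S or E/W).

7.248°N

δ = d/R = 9184.1/6372.8 = 1.441140 rad
φ₂ = arcsin(sin φ₁ cos δ + cos φ₁ sin δ cos θ)
   = arcsin(-0.94117·0.12929 + 0.33794·0.99161·0.73963) = 7.24834°
λ₂ = λ₁ + atan2(sin θ sin δ cos φ₁, cos δ − sin φ₁ sin φ₂) = 173.63743°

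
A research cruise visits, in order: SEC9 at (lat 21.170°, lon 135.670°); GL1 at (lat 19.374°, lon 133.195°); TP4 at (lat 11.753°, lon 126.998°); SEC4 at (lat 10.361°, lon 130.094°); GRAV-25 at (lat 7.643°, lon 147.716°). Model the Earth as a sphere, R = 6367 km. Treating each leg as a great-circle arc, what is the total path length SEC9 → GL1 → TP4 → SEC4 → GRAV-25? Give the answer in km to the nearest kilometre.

SEC9→GL1: c = 0.051228 rad, d = 326.17 km
GL1→TP4: c = 0.168901 rad, d = 1075.39 km
TP4→SEC4: c = 0.058331 rad, d = 371.39 km
SEC4→GRAV-25: c = 0.307396 rad, d = 1957.19 km
Total = 326.17 + 1075.39 + 371.39 + 1957.19 = 3730.15 km

3730 km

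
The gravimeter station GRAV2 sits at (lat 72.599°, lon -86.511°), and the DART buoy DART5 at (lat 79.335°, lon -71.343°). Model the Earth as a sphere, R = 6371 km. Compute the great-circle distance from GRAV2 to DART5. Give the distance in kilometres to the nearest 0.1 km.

Δφ = 6.7360°,  Δλ = 15.1680°
a = sin²(Δφ/2) + cos φ₁ cos φ₂ sin²(Δλ/2) = 0.004415
c = 2·arcsin(√a) = 0.132996 rad = 7.6201°
d = R·c = 6371 × 0.132996 = 847.3 km

847.3 km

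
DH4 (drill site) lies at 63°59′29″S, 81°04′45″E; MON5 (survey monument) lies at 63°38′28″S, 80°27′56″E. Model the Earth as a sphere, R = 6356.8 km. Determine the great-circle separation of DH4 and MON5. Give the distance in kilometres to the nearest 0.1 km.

49.1 km

DH4: φ = -63.99139°, λ = +81.07917°
MON5: φ = -63.64111°, λ = +80.46556°
Δφ = 0.3503°,  Δλ = -0.6136°
a = sin²(Δφ/2) + cos φ₁ cos φ₂ sin²(Δλ/2) = 0.000015
c = 2·arcsin(√a) = 0.007727 rad = 0.4427°
d = R·c = 6356.8 × 0.007727 = 49.1 km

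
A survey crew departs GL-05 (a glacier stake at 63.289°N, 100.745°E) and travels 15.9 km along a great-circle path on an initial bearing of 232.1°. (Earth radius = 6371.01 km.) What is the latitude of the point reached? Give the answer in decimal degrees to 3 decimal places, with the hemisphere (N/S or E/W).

δ = d/R = 15.9/6371.01 = 0.002496 rad
φ₂ = arcsin(sin φ₁ cos δ + cos φ₁ sin δ cos θ)
   = arcsin(0.89329·1.00000 + 0.44949·0.00250·-0.61429) = 63.20094°
λ₂ = λ₁ + atan2(sin θ sin δ cos φ₁, cos δ − sin φ₁ sin φ₂) = 100.49474°

63.201°N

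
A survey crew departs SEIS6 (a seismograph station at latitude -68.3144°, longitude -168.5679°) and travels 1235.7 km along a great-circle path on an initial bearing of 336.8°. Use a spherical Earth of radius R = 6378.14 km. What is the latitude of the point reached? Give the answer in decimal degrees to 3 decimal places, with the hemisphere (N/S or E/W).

δ = d/R = 1235.7/6378.14 = 0.193740 rad
φ₂ = arcsin(sin φ₁ cos δ + cos φ₁ sin δ cos θ)
   = arcsin(-0.92923·0.98129 + 0.36951·0.19253·0.91914) = -57.82775°
λ₂ = λ₁ + atan2(sin θ sin δ cos φ₁, cos δ − sin φ₁ sin φ₂) = -176.75709°

57.828°S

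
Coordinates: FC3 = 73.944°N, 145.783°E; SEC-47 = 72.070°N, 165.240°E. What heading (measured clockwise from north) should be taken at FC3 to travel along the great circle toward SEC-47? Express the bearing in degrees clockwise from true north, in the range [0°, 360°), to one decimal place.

Δλ = 19.4570°
y = sin Δλ · cos φ₂ = 0.102546
x = cos φ₁ sin φ₂ − sin φ₁ cos φ₂ cos Δλ = -0.015806
θ = atan2(y, x) = 98.7626° → 98.7626° (mod 360°)

98.8°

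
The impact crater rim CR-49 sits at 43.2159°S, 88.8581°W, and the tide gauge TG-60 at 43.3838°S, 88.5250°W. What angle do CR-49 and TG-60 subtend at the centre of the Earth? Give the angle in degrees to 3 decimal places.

Δφ = -0.1679°,  Δλ = 0.3331°
a = sin²(Δφ/2) + cos φ₁ cos φ₂ sin²(Δλ/2) = 0.000007
c = 2·arcsin(√a) = 0.005147 rad = 0.2949°

0.295°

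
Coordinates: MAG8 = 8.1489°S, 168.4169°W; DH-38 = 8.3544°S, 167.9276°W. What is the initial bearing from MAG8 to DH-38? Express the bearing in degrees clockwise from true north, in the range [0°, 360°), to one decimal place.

113.0°

Δλ = 0.4893°
y = sin Δλ · cos φ₂ = 0.008449
x = cos φ₁ sin φ₂ − sin φ₁ cos φ₂ cos Δλ = -0.003592
θ = atan2(y, x) = 113.0304° → 113.0304° (mod 360°)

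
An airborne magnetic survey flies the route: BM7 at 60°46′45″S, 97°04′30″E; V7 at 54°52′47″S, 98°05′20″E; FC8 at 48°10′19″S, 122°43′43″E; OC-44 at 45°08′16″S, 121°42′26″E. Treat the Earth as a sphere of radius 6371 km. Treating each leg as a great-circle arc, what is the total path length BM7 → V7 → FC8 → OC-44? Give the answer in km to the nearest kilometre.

BM7: φ = -60.77917°, λ = +97.07500°
V7: φ = -54.87972°, λ = +98.08889°
FC8: φ = -48.17194°, λ = +122.72861°
OC-44: φ = -45.13778°, λ = +121.70722°
BM7→V7: c = 0.103392 rad, d = 658.71 km
V7→FC8: c = 0.290079 rad, d = 1848.09 km
FC8→OC-44: c = 0.054350 rad, d = 346.26 km
Total = 658.71 + 1848.09 + 346.26 = 2853.07 km

2853 km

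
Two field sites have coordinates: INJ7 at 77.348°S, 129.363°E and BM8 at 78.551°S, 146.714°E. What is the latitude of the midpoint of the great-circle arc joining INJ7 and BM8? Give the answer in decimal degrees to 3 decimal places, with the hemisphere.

78.083°S

Bx = cos φ₂ cos Δλ = 0.189463,  By = cos φ₂ sin Δλ = 0.059196
φₘ = atan2(sin φ₁ + sin φ₂, √((cos φ₁ + Bx)² + By²)) = -78.08309°
λₘ = λ₁ + atan2(By, cos φ₁ + Bx) = 137.60857°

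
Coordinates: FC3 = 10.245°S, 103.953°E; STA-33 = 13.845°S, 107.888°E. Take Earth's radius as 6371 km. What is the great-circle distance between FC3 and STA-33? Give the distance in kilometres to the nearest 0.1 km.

Δφ = -3.6000°,  Δλ = 3.9350°
a = sin²(Δφ/2) + cos φ₁ cos φ₂ sin²(Δλ/2) = 0.002113
c = 2·arcsin(√a) = 0.091964 rad = 5.2692°
d = R·c = 6371 × 0.091964 = 585.9 km

585.9 km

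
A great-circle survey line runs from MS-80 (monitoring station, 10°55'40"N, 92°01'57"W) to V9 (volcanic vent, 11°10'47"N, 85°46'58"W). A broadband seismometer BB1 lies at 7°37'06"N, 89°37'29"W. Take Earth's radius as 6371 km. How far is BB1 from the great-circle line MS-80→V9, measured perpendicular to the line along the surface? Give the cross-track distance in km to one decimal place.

380.1 km

MS-80: φ = +10.92778°, λ = -92.03250°
V9: φ = +11.17972°, λ = -85.78278°
BB1: φ = +7.61833°, λ = -89.62472°
δ₁₃ = central angle MS-80→BB1 = 0.071105 rad  (haversine)
θ₁₃ = bearing MS-80→BB1 = 144.118°,  θ₁₂ = bearing MS-80→V9 = 87.051°
dₓₜ = R·arcsin(sin δ₁₃ · sin(θ₁₃ − θ₁₂)) = 6371·arcsin(0.07105·sin(57.068°)) = 380.122 km
|dₓₜ| = 380.122 km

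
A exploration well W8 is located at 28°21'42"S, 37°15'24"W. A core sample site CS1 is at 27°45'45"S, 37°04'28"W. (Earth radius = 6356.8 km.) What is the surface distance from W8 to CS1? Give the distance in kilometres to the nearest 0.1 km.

68.8 km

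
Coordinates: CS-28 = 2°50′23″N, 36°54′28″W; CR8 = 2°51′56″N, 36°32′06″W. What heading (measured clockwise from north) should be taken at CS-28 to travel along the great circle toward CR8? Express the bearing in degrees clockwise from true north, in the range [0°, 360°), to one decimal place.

86.0°

CS-28: φ = +2.83972°, λ = -36.90778°
CR8: φ = +2.86556°, λ = -36.53500°
Δλ = 0.3728°
y = sin Δλ · cos φ₂ = 0.006498
x = cos φ₁ sin φ₂ − sin φ₁ cos φ₂ cos Δλ = 0.000452
θ = atan2(y, x) = 86.0216° → 86.0216° (mod 360°)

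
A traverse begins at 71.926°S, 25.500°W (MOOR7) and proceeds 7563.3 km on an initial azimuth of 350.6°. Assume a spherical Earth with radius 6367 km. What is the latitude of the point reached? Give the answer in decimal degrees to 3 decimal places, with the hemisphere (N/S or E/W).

δ = d/R = 7563.3/6367 = 1.187891 rad
φ₂ = arcsin(sin φ₁ cos δ + cos φ₁ sin δ cos θ)
   = arcsin(-0.95066·0.37362 + 0.31025·0.92758·0.98657) = -4.08682°
λ₂ = λ₁ + atan2(sin θ sin δ cos φ₁, cos δ − sin φ₁ sin φ₂) = -34.23616°

4.087°S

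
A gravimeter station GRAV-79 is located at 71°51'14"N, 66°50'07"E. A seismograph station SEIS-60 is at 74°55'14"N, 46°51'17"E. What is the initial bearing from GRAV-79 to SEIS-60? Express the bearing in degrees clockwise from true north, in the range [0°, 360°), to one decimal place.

GRAV-79: φ = +71.85389°, λ = +66.83528°
SEIS-60: φ = +74.92056°, λ = +46.85472°
Δλ = -19.9806°
y = sin Δλ · cos φ₂ = -0.088896
x = cos φ₁ sin φ₂ − sin φ₁ cos φ₂ cos Δλ = 0.068378
θ = atan2(y, x) = -52.4328° → 307.5672° (mod 360°)

307.6°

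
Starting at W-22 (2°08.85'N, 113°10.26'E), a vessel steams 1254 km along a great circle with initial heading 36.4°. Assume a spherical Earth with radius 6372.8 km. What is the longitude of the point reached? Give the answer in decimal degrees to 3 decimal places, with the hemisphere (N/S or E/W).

W-22: φ = +2.14750°, λ = +113.17100°
δ = d/R = 1254/6372.8 = 0.196774 rad
φ₂ = arcsin(sin φ₁ cos δ + cos φ₁ sin δ cos θ)
   = arcsin(0.03747·0.98070 + 0.99930·0.19551·0.80489) = 11.18634°
λ₂ = λ₁ + atan2(sin θ sin δ cos φ₁, cos δ − sin φ₁ sin φ₂) = 119.96293°

119.963°E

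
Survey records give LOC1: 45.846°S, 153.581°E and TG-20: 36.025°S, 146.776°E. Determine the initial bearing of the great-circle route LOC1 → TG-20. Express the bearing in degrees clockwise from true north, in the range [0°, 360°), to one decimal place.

330.1°

Δλ = -6.8050°
y = sin Δλ · cos φ₂ = -0.095831
x = cos φ₁ sin φ₂ − sin φ₁ cos φ₂ cos Δλ = 0.166483
θ = atan2(y, x) = -29.9255° → 330.0745° (mod 360°)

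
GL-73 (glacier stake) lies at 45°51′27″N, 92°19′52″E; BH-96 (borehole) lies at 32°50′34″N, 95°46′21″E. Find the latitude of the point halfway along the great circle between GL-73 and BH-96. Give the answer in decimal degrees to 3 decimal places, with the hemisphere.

GL-73: φ = +45.85750°, λ = +92.33111°
BH-96: φ = +32.84278°, λ = +95.77250°
Bx = cos φ₂ cos Δλ = 0.838647,  By = cos φ₂ sin Δλ = 0.050433
φₘ = atan2(sin φ₁ + sin φ₂, √((cos φ₁ + Bx)² + By²)) = 39.36270°
λₘ = λ₁ + atan2(By, cos φ₁ + Bx) = 94.21279°

39.363°N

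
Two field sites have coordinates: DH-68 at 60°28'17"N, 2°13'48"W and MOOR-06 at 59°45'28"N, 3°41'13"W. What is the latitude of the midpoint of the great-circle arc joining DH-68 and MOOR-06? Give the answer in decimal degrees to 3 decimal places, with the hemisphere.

DH-68: φ = +60.47139°, λ = -2.23000°
MOOR-06: φ = +59.75778°, λ = -3.68694°
Bx = cos φ₂ cos Δλ = 0.503494,  By = cos φ₂ sin Δλ = -0.012806
φₘ = atan2(sin φ₁ + sin φ₂, √((cos φ₁ + Bx)² + By²)) = 60.11658°
λₘ = λ₁ + atan2(By, cos φ₁ + Bx) = -2.96637°

60.117°N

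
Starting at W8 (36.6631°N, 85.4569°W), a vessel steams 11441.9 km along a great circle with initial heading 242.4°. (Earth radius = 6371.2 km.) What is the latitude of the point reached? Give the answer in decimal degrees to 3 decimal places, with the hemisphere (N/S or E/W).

δ = d/R = 11441.9/6371.2 = 1.795878 rad
φ₂ = arcsin(sin φ₁ cos δ + cos φ₁ sin δ cos θ)
   = arcsin(0.59711·-0.22319 + 0.80216·0.97478·-0.46330) = -29.70470°
λ₂ = λ₁ + atan2(sin θ sin δ cos φ₁, cos δ − sin φ₁ sin φ₂) = -169.46775°

29.705°S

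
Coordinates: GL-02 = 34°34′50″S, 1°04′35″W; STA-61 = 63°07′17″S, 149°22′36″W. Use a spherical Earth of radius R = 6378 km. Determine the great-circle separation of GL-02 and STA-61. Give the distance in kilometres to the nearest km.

GL-02: φ = -34.58056°, λ = -1.07639°
STA-61: φ = -63.12139°, λ = -149.37667°
Δφ = -28.5408°,  Δλ = -148.3003°
a = sin²(Δφ/2) + cos φ₁ cos φ₂ sin²(Δλ/2) = 0.405224
c = 2·arcsin(√a) = 1.380091 rad = 79.0734°
d = R·c = 6378 × 1.380091 = 8802.2 km

8802 km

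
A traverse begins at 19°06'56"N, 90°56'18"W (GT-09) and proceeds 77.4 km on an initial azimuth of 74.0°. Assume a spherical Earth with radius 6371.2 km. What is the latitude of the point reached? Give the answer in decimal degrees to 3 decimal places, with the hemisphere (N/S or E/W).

19.306°N

GT-09: φ = +19.11556°, λ = -90.93833°
δ = d/R = 77.4/6371.2 = 0.012148 rad
φ₂ = arcsin(sin φ₁ cos δ + cos φ₁ sin δ cos θ)
   = arcsin(0.32747·0.99993 + 0.94486·0.01215·0.27564) = 19.30605°
λ₂ = λ₁ + atan2(sin θ sin δ cos φ₁, cos δ − sin φ₁ sin φ₂) = -90.22938°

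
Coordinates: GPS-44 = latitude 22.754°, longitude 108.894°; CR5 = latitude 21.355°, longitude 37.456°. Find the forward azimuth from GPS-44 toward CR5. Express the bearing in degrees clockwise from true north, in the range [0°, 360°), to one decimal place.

Δλ = -71.4380°
y = sin Δλ · cos φ₂ = -0.882893
x = cos φ₁ sin φ₂ − sin φ₁ cos φ₂ cos Δλ = 0.221136
θ = atan2(y, x) = -75.9385° → 284.0615° (mod 360°)

284.1°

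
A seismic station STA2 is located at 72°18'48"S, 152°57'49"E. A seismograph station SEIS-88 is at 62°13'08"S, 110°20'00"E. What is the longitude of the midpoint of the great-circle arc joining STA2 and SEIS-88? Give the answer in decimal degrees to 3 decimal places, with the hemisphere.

126.947°E

STA2: φ = -72.31333°, λ = +152.96361°
SEIS-88: φ = -62.21889°, λ = +110.33333°
Bx = cos φ₂ cos Δλ = 0.342924,  By = cos φ₂ sin Δλ = -0.315670
φₘ = atan2(sin φ₁ + sin φ₂, √((cos φ₁ + Bx)² + By²)) = -68.61169°
λₘ = λ₁ + atan2(By, cos φ₁ + Bx) = 126.94675°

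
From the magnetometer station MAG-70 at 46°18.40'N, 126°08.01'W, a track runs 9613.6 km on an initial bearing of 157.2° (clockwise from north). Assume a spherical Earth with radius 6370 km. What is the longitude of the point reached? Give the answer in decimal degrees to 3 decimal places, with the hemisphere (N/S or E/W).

MAG-70: φ = +46.30667°, λ = -126.13350°
δ = d/R = 9613.6/6370 = 1.509199 rad
φ₂ = arcsin(sin φ₁ cos δ + cos φ₁ sin δ cos θ)
   = arcsin(0.72305·0.06156 + 0.69080·0.99810·-0.92186) = -36.23542°
λ₂ = λ₁ + atan2(sin θ sin δ cos φ₁, cos δ − sin φ₁ sin φ₂) = -97.47926°

97.479°W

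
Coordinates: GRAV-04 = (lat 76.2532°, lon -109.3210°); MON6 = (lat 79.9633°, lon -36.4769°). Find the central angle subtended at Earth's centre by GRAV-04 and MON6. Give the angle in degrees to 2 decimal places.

Δφ = 3.7101°,  Δλ = 72.8441°
a = sin²(Δφ/2) + cos φ₁ cos φ₂ sin²(Δλ/2) = 0.015647
c = 2·arcsin(√a) = 0.250833 rad = 14.3717°

14.37°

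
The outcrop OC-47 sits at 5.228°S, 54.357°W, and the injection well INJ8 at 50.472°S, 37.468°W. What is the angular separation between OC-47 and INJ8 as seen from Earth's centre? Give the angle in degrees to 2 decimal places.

47.41°

Δφ = -45.2440°,  Δλ = 16.8890°
a = sin²(Δφ/2) + cos φ₁ cos φ₂ sin²(Δλ/2) = 0.161624
c = 2·arcsin(√a) = 0.827454 rad = 47.4096°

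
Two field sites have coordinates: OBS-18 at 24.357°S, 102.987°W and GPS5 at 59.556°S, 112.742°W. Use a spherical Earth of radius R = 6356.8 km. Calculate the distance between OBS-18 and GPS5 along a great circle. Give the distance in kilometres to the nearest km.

3978 km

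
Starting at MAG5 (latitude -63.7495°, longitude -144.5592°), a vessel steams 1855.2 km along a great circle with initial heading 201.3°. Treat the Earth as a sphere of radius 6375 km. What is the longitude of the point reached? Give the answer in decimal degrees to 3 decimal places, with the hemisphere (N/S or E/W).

174.095°W

δ = d/R = 1855.2/6375 = 0.291012 rad
φ₂ = arcsin(sin φ₁ cos δ + cos φ₁ sin δ cos θ)
   = arcsin(-0.89687·0.95795 + 0.44230·0.28692·-0.93169) = -77.79432°
λ₂ = λ₁ + atan2(sin θ sin δ cos φ₁, cos δ − sin φ₁ sin φ₂) = -174.09520°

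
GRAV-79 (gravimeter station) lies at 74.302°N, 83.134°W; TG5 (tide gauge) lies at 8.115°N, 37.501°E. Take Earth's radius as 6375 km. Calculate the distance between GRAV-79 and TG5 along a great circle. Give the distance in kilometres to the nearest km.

Δφ = -66.1870°,  Δλ = 120.6350°
a = sin²(Δφ/2) + cos φ₁ cos φ₂ sin²(Δλ/2) = 0.500298
c = 2·arcsin(√a) = 1.571392 rad = 90.0342°
d = R·c = 6375 × 1.571392 = 10017.6 km

10018 km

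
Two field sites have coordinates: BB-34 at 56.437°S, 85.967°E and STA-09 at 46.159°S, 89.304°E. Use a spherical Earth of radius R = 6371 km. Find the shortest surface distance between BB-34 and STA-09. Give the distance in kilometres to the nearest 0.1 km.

Δφ = 10.2780°,  Δλ = 3.3370°
a = sin²(Δφ/2) + cos φ₁ cos φ₂ sin²(Δλ/2) = 0.008348
c = 2·arcsin(√a) = 0.182988 rad = 10.4845°
d = R·c = 6371 × 0.182988 = 1165.8 km

1165.8 km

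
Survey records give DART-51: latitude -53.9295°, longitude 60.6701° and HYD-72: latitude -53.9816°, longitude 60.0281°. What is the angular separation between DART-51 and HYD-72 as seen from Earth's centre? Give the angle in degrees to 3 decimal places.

0.381°

Δφ = -0.0521°,  Δλ = -0.6420°
a = sin²(Δφ/2) + cos φ₁ cos φ₂ sin²(Δλ/2) = 0.000011
c = 2·arcsin(√a) = 0.006656 rad = 0.3813°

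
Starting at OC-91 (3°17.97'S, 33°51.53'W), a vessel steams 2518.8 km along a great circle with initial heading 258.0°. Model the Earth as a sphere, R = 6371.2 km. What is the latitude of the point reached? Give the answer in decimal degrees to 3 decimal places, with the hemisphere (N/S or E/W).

OC-91: φ = -3.29950°, λ = -33.85883°
δ = d/R = 2518.8/6371.2 = 0.395342 rad
φ₂ = arcsin(sin φ₁ cos δ + cos φ₁ sin δ cos θ)
   = arcsin(-0.05756·0.92287 + 0.99834·0.38512·-0.20791) = -7.64615°
λ₂ = λ₁ + atan2(sin θ sin δ cos φ₁, cos δ − sin φ₁ sin φ₂) = -56.19791°

7.646°S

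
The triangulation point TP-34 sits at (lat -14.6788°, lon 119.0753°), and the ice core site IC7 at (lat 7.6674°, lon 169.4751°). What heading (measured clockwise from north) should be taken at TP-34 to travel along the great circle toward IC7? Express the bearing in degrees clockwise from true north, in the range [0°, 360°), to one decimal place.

Δλ = 50.3998°
y = sin Δλ · cos φ₂ = 0.763622
x = cos φ₁ sin φ₂ − sin φ₁ cos φ₂ cos Δλ = 0.289147
θ = atan2(y, x) = 69.2607° → 69.2607° (mod 360°)

69.3°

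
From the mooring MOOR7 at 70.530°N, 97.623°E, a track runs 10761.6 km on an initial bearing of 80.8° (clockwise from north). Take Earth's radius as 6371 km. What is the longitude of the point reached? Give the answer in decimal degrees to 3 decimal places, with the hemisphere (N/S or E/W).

δ = d/R = 10761.6/6371 = 1.689154 rad
φ₂ = arcsin(sin φ₁ cos δ + cos φ₁ sin δ cos θ)
   = arcsin(0.94282·-0.11808 + 0.33331·0.99300·0.15988) = -3.34864°
λ₂ = λ₁ + atan2(sin θ sin δ cos φ₁, cos δ − sin φ₁ sin φ₂) = -161.46125°

161.461°W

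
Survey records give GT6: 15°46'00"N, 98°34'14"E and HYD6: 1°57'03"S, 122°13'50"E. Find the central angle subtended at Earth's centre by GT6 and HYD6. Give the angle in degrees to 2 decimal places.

29.34°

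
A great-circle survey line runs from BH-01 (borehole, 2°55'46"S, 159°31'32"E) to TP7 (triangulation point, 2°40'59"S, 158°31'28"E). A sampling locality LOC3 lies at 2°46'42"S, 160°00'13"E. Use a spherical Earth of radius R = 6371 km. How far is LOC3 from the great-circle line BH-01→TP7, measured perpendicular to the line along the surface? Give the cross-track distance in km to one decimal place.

29.0 km

BH-01: φ = -2.92944°, λ = +159.52556°
TP7: φ = -2.68306°, λ = +158.52444°
LOC3: φ = -2.77833°, λ = +160.00361°
δ₁₃ = central angle BH-01→LOC3 = 0.008741 rad  (haversine)
θ₁₃ = bearing BH-01→LOC3 = 72.450°,  θ₁₂ = bearing BH-01→TP7 = 283.818°
dₓₜ = R·arcsin(sin δ₁₃ · sin(θ₁₃ − θ₁₂)) = 6371·arcsin(0.00874·sin(-211.368°)) = 28.986 km
|dₓₜ| = 28.986 km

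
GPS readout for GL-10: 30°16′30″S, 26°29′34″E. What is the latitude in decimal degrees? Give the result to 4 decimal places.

30° + 16′/60 + 30″/3600 = 30 + 0.26667 + 0.00833 = 30.2750°

30.2750°S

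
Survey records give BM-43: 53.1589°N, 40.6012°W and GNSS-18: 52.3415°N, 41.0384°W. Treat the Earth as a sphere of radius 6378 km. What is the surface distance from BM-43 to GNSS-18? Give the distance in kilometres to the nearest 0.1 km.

Δφ = -0.8174°,  Δλ = -0.4372°
a = sin²(Δφ/2) + cos φ₁ cos φ₂ sin²(Δλ/2) = 0.000056
c = 2·arcsin(√a) = 0.014995 rad = 0.8592°
d = R·c = 6378 × 0.014995 = 95.6 km

95.6 km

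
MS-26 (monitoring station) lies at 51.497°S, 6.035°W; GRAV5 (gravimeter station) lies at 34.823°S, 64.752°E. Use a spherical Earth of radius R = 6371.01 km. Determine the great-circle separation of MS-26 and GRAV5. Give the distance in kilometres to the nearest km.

5787 km

Δφ = 16.6740°,  Δλ = 70.7870°
a = sin²(Δφ/2) + cos φ₁ cos φ₂ sin²(Δλ/2) = 0.192466
c = 2·arcsin(√a) = 0.908325 rad = 52.0432°
d = R·c = 6371.01 × 0.908325 = 5786.9 km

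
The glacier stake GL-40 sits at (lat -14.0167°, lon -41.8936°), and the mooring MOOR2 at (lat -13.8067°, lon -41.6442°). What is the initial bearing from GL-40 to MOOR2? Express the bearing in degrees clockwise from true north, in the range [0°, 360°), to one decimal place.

Δλ = 0.2494°
y = sin Δλ · cos φ₂ = 0.004227
x = cos φ₁ sin φ₂ − sin φ₁ cos φ₂ cos Δλ = 0.003663
θ = atan2(y, x) = 49.0895° → 49.0895° (mod 360°)

49.1°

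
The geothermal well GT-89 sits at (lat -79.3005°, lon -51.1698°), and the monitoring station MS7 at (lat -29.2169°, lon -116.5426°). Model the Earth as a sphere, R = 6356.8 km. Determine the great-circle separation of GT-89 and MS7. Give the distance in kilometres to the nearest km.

6305 km

Δφ = 50.0836°,  Δλ = -65.3728°
a = sin²(Δφ/2) + cos φ₁ cos φ₂ sin²(Δλ/2) = 0.226423
c = 2·arcsin(√a) = 0.991836 rad = 56.8280°
d = R·c = 6356.8 × 0.991836 = 6304.9 km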